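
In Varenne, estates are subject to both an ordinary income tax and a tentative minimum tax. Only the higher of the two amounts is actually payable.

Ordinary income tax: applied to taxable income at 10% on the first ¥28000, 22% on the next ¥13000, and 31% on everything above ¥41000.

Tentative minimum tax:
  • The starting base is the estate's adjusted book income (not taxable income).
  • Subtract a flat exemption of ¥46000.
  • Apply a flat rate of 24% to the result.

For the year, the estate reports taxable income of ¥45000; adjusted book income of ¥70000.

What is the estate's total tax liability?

¥6900

Tentative minimum tax:
  Base (adjusted book income): ¥70000
  Less exemption ¥46000 → base ¥24000
  ¥24000 × 24% = ¥5760

Ordinary income tax:
  ¥28000 × 10% = ¥2800
  ¥13000 × 22% = ¥2860
  ¥4000 × 31% = ¥1240
  → ¥6900

¥6900 > ¥5760, so the ordinary income tax governs.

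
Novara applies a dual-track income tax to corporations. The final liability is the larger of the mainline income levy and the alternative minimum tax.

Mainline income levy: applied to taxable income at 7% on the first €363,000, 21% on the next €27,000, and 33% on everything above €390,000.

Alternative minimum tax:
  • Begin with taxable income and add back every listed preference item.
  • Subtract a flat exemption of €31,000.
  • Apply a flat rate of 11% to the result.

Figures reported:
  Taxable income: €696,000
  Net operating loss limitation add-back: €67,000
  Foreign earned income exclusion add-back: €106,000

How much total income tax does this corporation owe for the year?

Mainline income levy:
  €363,000 × 7% = €25,410
  €27,000 × 21% = €5,670
  €306,000 × 33% = €100,980
  → €132,060

Alternative minimum tax:
  Adjusted income: €696,000 + €67,000 + €106,000 = €869,000
  Less exemption €31,000 → base €838,000
  €838,000 × 11% = €92,180

€132,060 > €92,180, so the mainline income levy governs.

€132,060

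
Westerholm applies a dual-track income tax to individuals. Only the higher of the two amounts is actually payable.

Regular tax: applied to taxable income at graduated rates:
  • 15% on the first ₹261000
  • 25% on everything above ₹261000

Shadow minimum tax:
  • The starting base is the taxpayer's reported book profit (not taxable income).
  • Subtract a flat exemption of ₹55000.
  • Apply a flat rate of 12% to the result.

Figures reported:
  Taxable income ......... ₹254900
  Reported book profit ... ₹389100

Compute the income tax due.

Shadow minimum tax:
  Base (reported book profit): ₹389100
  Less exemption ₹55000 → base ₹334100
  ₹334100 × 12% = ₹40092

Regular tax:
  ₹254900 × 15% = ₹38235

₹40092 > ₹38235, so the shadow minimum tax is the binding amount.

₹40092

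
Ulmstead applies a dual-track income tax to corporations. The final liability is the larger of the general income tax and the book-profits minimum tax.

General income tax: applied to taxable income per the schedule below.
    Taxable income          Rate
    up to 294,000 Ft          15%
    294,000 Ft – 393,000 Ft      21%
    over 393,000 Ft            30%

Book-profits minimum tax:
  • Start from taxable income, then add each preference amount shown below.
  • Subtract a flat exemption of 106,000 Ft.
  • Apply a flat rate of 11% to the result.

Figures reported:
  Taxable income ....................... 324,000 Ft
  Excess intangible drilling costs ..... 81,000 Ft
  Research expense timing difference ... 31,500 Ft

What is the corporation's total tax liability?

General income tax:
  294,000 Ft × 15% = 44,100 Ft
  30,000 Ft × 21% = 6,300 Ft
  → 50,400 Ft

Book-profits minimum tax:
  Adjusted income: 324,000 Ft + 81,000 Ft + 31,500 Ft = 436,500 Ft
  Less exemption 106,000 Ft → base 330,500 Ft
  330,500 Ft × 11% = 36,355 Ft

50,400 Ft > 36,355 Ft, so the general income tax governs.

50,400 Ft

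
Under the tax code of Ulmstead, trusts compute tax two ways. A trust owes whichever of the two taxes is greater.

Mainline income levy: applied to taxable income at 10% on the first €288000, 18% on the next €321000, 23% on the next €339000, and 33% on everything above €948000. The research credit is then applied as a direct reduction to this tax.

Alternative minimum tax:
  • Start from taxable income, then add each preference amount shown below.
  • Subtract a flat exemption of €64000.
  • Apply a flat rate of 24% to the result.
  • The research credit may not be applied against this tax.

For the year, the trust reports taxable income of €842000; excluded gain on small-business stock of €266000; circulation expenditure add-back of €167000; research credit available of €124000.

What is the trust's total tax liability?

Alternative minimum tax:
  Adjusted income: €842000 + €266000 + €167000 = €1275000
  Less exemption €64000 → base €1211000
  €1211000 × 24% = €290640

Mainline income levy:
  €288000 × 10% = €28800
  €321000 × 18% = €57780
  €233000 × 23% = €53590
  → €140170
  Less research credit €124000 → €16170

€290640 > €16170, so the alternative minimum tax is the binding amount.

€290640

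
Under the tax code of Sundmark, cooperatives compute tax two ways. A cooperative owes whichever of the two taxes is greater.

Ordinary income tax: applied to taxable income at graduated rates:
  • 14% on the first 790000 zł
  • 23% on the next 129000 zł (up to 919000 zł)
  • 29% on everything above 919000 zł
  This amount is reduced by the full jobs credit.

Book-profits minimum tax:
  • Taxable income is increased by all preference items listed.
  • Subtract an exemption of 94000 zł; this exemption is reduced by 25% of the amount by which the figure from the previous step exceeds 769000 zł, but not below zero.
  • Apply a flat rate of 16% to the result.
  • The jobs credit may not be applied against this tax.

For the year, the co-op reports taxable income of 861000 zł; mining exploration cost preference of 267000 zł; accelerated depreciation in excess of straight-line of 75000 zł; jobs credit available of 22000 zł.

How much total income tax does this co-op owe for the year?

192480 zł

Ordinary income tax:
  790000 zł × 14% = 110600 zł
  71000 zł × 23% = 16330 zł
  → 126930 zł
  Less jobs credit 22000 zł → 104930 zł

Book-profits minimum tax:
  Adjusted income: 861000 zł + 267000 zł + 75000 zł = 1203000 zł
  Exemption: 25% × (1203000 zł − 769000 zł) = 108500 zł ≥ 94000 zł, so the exemption is fully phased out
  Base: 1203000 zł − 0 zł = 1203000 zł
  1203000 zł × 16% = 192480 zł

192480 zł > 104930 zł, so the book-profits minimum tax is the binding amount.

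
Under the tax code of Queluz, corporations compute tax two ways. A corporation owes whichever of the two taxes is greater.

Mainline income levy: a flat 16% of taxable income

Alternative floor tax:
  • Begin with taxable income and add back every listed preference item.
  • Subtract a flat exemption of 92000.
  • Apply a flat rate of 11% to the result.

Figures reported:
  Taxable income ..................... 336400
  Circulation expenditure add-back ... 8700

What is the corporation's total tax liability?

53824

Alternative floor tax:
  Adjusted income: 336400 + 8700 = 345100
  Less exemption 92000 → base 253100
  253100 × 11% = 27841

Mainline income levy:
  336400 × 16% = 53824

53824 > 27841, so the mainline income levy governs.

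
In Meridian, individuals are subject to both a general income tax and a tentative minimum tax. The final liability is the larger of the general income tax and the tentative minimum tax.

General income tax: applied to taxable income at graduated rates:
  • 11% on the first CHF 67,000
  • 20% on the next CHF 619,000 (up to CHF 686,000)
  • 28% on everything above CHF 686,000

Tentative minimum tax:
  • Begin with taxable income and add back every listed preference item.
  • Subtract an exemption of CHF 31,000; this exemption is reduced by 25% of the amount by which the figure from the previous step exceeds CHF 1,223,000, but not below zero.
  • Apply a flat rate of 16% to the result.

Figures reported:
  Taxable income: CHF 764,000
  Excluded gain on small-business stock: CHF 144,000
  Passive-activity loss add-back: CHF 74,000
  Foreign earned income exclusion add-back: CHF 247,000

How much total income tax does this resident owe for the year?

CHF 191,920

Tentative minimum tax:
  Adjusted income: CHF 764,000 + CHF 144,000 + CHF 74,000 + CHF 247,000 = CHF 1,229,000
  Exemption: CHF 31,000 − 25% × (CHF 1,229,000 − CHF 1,223,000) = CHF 31,000 − CHF 1,500 = CHF 29,500
  Base: CHF 1,229,000 − CHF 29,500 = CHF 1,199,500
  CHF 1,199,500 × 16% = CHF 191,920

General income tax:
  CHF 67,000 × 11% = CHF 7,370
  CHF 619,000 × 20% = CHF 123,800
  CHF 78,000 × 28% = CHF 21,840
  → CHF 153,010

CHF 191,920 > CHF 153,010, so the tentative minimum tax is the binding amount.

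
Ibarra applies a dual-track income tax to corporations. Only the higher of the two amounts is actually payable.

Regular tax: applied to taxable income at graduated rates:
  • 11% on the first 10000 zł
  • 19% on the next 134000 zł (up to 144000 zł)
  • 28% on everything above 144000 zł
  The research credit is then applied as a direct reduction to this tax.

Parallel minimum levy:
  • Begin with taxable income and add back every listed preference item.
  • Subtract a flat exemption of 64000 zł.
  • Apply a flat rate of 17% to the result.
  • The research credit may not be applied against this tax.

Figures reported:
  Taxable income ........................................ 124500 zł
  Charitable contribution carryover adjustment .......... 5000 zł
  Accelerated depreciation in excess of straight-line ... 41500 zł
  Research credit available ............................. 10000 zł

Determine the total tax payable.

Regular tax:
  10000 zł × 11% = 1100 zł
  114500 zł × 19% = 21755 zł
  → 22855 zł
  Less research credit 10000 zł → 12855 zł

Parallel minimum levy:
  Adjusted income: 124500 zł + 5000 zł + 41500 zł = 171000 zł
  Less exemption 64000 zł → base 107000 zł
  107000 zł × 17% = 18190 zł

18190 zł > 12855 zł, so the parallel minimum levy is the binding amount.

18190 zł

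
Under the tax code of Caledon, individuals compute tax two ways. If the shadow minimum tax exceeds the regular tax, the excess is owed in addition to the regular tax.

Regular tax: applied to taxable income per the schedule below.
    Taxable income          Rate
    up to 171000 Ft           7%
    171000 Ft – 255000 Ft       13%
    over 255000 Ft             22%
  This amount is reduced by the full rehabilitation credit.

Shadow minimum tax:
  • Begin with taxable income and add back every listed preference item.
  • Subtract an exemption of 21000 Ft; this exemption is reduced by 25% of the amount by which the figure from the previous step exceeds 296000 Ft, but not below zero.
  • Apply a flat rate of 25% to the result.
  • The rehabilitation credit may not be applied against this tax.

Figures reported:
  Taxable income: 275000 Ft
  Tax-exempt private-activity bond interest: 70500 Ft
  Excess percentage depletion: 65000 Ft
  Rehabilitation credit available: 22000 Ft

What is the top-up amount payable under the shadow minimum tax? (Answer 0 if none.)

97335 Ft

Regular tax:
  171000 Ft × 7% = 11970 Ft
  84000 Ft × 13% = 10920 Ft
  20000 Ft × 22% = 4400 Ft
  → 27290 Ft
  Less rehabilitation credit 22000 Ft → 5290 Ft

Shadow minimum tax:
  Adjusted income: 275000 Ft + 70500 Ft + 65000 Ft = 410500 Ft
  Exemption: 25% × (410500 Ft − 296000 Ft) = 28625 Ft ≥ 21000 Ft, so the exemption is fully phased out
  Base: 410500 Ft − 0 Ft = 410500 Ft
  410500 Ft × 25% = 102625 Ft

Excess of shadow minimum tax over regular tax: 102625 Ft − 5290 Ft = 97335 Ft.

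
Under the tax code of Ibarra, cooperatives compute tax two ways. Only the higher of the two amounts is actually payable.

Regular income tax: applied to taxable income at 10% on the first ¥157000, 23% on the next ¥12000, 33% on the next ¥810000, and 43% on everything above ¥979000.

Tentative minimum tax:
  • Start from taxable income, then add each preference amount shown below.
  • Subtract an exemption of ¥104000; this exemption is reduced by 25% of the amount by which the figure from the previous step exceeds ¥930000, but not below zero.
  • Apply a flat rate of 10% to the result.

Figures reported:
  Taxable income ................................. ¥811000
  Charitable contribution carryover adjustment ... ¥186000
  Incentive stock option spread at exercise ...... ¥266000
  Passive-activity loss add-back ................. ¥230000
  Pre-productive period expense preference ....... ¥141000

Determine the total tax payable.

¥230320

Regular income tax:
  ¥157000 × 10% = ¥15700
  ¥12000 × 23% = ¥2760
  ¥642000 × 33% = ¥211860
  → ¥230320

Tentative minimum tax:
  Adjusted income: ¥811000 + ¥186000 + ¥266000 + ¥230000 + ¥141000 = ¥1634000
  Exemption: 25% × (¥1634000 − ¥930000) = ¥176000 ≥ ¥104000, so the exemption is fully phased out
  Base: ¥1634000 − ¥0 = ¥1634000
  ¥1634000 × 10% = ¥163400

¥230320 > ¥163400, so the regular income tax governs.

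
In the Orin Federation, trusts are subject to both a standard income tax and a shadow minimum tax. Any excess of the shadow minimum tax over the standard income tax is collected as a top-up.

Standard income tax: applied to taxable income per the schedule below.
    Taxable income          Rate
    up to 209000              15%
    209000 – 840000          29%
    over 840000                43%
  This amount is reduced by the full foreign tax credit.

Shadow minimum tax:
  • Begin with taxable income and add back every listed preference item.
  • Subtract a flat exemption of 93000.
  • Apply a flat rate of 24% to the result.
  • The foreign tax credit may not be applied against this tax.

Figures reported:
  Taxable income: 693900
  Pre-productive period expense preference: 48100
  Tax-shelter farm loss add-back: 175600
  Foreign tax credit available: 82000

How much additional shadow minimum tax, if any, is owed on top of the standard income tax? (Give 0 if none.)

107933

Standard income tax:
  209000 × 15% = 31350
  484900 × 29% = 140621
  → 171971
  Less foreign tax credit 82000 → 89971

Shadow minimum tax:
  Adjusted income: 693900 + 48100 + 175600 = 917600
  Less exemption 93000 → base 824600
  824600 × 24% = 197904

Excess of shadow minimum tax over standard income tax: 197904 − 89971 = 107933.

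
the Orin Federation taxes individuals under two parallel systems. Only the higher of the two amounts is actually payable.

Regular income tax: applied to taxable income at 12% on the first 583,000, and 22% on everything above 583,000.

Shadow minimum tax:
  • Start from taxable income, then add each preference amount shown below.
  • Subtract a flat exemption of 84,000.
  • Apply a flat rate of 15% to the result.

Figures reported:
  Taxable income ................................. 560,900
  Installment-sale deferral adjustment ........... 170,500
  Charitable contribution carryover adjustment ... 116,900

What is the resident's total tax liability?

Shadow minimum tax:
  Adjusted income: 560,900 + 170,500 + 116,900 = 848,300
  Less exemption 84,000 → base 764,300
  764,300 × 15% = 114,645

Regular income tax:
  560,900 × 12% = 67,308

114,645 > 67,308, so the shadow minimum tax is the binding amount.

114,645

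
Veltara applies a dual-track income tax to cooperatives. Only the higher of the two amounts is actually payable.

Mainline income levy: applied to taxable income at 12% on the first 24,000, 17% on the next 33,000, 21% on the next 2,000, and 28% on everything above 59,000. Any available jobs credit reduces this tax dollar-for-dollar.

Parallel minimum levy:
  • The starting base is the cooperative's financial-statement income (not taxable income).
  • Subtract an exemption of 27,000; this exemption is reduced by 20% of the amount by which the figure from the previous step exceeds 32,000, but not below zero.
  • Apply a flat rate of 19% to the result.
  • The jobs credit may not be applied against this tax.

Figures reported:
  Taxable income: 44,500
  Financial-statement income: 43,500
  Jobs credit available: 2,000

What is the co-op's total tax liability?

Mainline income levy:
  24,000 × 12% = 2,880
  20,500 × 17% = 3,485
  → 6,365
  Less jobs credit 2,000 → 4,365

Parallel minimum levy:
  Base (financial-statement income): 43,500
  Exemption: 27,000 − 20% × (43,500 − 32,000) = 27,000 − 2,300 = 24,700
  Base: 43,500 − 24,700 = 18,800
  18,800 × 19% = 3,572

4,365 > 3,572, so the mainline income levy governs.

4,365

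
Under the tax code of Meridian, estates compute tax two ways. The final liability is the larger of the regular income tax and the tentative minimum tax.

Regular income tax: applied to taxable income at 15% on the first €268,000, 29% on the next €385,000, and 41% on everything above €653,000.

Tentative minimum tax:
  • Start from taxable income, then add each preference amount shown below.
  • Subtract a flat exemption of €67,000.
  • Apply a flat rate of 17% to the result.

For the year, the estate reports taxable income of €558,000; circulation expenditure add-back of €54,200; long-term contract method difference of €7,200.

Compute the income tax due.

€124,300

Regular income tax:
  €268,000 × 15% = €40,200
  €290,000 × 29% = €84,100
  → €124,300

Tentative minimum tax:
  Adjusted income: €558,000 + €54,200 + €7,200 = €619,400
  Less exemption €67,000 → base €552,400
  €552,400 × 17% = €93,908

€124,300 > €93,908, so the regular income tax governs.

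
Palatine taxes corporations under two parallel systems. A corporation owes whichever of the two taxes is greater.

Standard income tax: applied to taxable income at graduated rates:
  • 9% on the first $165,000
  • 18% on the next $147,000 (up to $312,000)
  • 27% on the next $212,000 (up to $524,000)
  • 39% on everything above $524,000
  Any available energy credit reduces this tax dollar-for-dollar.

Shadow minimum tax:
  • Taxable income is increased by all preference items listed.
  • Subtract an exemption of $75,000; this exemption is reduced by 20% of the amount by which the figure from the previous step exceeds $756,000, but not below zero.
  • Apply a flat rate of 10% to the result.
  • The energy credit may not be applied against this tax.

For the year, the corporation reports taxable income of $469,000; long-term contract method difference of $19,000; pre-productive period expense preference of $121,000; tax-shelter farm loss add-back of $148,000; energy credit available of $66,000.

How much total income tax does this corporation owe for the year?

Standard income tax:
  $165,000 × 9% = $14,850
  $147,000 × 18% = $26,460
  $157,000 × 27% = $42,390
  → $83,700
  Less energy credit $66,000 → $17,700

Shadow minimum tax:
  Adjusted income: $469,000 + $19,000 + $121,000 + $148,000 = $757,000
  Exemption: $75,000 − 20% × ($757,000 − $756,000) = $75,000 − $200 = $74,800
  Base: $757,000 − $74,800 = $682,200
  $682,200 × 10% = $68,220

$68,220 > $17,700, so the shadow minimum tax is the binding amount.

$68,220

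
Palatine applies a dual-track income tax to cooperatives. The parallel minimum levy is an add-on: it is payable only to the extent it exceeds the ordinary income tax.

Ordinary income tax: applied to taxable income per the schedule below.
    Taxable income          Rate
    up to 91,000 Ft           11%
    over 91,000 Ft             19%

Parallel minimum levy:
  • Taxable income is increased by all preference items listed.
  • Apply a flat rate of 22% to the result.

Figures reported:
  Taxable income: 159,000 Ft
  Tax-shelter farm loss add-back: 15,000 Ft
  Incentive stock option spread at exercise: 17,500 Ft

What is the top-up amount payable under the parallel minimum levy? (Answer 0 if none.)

19,200 Ft

Parallel minimum levy:
  Adjusted income: 159,000 Ft + 15,000 Ft + 17,500 Ft = 191,500 Ft
  191,500 Ft × 22% = 42,130 Ft

Ordinary income tax:
  91,000 Ft × 11% = 10,010 Ft
  68,000 Ft × 19% = 12,920 Ft
  → 22,930 Ft

Excess of parallel minimum levy over ordinary income tax: 42,130 Ft − 22,930 Ft = 19,200 Ft.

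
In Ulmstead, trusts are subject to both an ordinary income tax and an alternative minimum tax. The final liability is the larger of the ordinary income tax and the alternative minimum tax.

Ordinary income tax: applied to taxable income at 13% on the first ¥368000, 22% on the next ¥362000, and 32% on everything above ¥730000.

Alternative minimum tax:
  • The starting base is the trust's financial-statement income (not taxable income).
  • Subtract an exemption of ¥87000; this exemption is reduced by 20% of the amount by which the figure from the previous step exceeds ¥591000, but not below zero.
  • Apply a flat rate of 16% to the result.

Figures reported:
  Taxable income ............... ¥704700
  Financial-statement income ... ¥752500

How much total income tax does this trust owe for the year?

¥121914

Ordinary income tax:
  ¥368000 × 13% = ¥47840
  ¥336700 × 22% = ¥74074
  → ¥121914

Alternative minimum tax:
  Base (financial-statement income): ¥752500
  Exemption: ¥87000 − 20% × (¥752500 − ¥591000) = ¥87000 − ¥32300 = ¥54700
  Base: ¥752500 − ¥54700 = ¥697800
  ¥697800 × 16% = ¥111648

¥121914 > ¥111648, so the ordinary income tax governs.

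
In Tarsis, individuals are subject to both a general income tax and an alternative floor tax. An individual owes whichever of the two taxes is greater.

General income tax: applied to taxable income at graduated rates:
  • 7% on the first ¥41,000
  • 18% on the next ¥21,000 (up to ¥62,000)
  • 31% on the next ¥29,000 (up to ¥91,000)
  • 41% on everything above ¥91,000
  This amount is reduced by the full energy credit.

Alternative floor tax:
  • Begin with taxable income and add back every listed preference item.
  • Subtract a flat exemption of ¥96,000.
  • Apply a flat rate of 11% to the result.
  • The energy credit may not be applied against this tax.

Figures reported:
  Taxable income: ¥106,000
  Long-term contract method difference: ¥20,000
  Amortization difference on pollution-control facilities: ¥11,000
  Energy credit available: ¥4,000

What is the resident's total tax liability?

Alternative floor tax:
  Adjusted income: ¥106,000 + ¥20,000 + ¥11,000 = ¥137,000
  Less exemption ¥96,000 → base ¥41,000
  ¥41,000 × 11% = ¥4,510

General income tax:
  ¥41,000 × 7% = ¥2,870
  ¥21,000 × 18% = ¥3,780
  ¥29,000 × 31% = ¥8,990
  ¥15,000 × 41% = ¥6,150
  → ¥21,790
  Less energy credit ¥4,000 → ¥17,790

¥17,790 > ¥4,510, so the general income tax governs.

¥17,790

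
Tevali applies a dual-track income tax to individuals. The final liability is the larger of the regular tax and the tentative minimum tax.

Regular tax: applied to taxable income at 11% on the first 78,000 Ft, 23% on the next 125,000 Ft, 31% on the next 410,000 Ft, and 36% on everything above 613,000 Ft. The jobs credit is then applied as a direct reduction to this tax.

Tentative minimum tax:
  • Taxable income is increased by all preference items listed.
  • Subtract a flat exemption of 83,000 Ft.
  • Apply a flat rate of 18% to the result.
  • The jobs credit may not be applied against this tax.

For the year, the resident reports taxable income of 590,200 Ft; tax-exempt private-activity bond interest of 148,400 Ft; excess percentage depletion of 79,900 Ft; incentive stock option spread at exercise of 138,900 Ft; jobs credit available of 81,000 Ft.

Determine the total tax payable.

Tentative minimum tax:
  Adjusted income: 590,200 Ft + 148,400 Ft + 79,900 Ft + 138,900 Ft = 957,400 Ft
  Less exemption 83,000 Ft → base 874,400 Ft
  874,400 Ft × 18% = 157,392 Ft

Regular tax:
  78,000 Ft × 11% = 8,580 Ft
  125,000 Ft × 23% = 28,750 Ft
  387,200 Ft × 31% = 120,032 Ft
  → 157,362 Ft
  Less jobs credit 81,000 Ft → 76,362 Ft

157,392 Ft > 76,362 Ft, so the tentative minimum tax is the binding amount.

157,392 Ft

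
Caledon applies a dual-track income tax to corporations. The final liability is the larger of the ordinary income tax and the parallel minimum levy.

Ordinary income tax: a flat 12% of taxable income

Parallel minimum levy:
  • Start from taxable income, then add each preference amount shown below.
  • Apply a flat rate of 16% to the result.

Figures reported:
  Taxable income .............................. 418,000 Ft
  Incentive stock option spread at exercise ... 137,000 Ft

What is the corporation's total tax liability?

Parallel minimum levy:
  Adjusted income: 418,000 Ft + 137,000 Ft = 555,000 Ft
  555,000 Ft × 16% = 88,800 Ft

Ordinary income tax:
  418,000 Ft × 12% = 50,160 Ft

88,800 Ft > 50,160 Ft, so the parallel minimum levy is the binding amount.

88,800 Ft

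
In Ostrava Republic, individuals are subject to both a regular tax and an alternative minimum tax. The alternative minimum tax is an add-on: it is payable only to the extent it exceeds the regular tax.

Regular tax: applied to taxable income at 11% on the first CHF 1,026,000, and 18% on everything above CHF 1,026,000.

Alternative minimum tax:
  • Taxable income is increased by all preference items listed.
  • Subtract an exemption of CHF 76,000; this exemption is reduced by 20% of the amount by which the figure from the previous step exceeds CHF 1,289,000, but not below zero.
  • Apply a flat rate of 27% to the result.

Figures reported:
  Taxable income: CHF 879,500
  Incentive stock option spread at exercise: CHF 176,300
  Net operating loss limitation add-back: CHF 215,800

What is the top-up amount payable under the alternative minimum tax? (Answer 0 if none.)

CHF 226,067

Regular tax:
  CHF 879,500 × 11% = CHF 96,745

Alternative minimum tax:
  Adjusted income: CHF 879,500 + CHF 176,300 + CHF 215,800 = CHF 1,271,600
  Exemption: CHF 1,271,600 ≤ CHF 1,289,000, so full CHF 76,000 applies
  Base: CHF 1,271,600 − CHF 76,000 = CHF 1,195,600
  CHF 1,195,600 × 27% = CHF 322,812

Excess of alternative minimum tax over regular tax: CHF 322,812 − CHF 96,745 = CHF 226,067.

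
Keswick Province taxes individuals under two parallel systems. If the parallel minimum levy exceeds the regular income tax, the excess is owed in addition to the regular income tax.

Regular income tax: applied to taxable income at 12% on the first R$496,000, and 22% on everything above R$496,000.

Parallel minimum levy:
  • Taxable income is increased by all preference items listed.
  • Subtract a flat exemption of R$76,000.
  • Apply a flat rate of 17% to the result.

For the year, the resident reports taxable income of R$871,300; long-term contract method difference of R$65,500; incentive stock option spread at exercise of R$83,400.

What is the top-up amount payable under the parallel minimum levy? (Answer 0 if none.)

R$18,428

Regular income tax:
  R$496,000 × 12% = R$59,520
  R$375,300 × 22% = R$82,566
  → R$142,086

Parallel minimum levy:
  Adjusted income: R$871,300 + R$65,500 + R$83,400 = R$1,020,200
  Less exemption R$76,000 → base R$944,200
  R$944,200 × 17% = R$160,514

Excess of parallel minimum levy over regular income tax: R$160,514 − R$142,086 = R$18,428.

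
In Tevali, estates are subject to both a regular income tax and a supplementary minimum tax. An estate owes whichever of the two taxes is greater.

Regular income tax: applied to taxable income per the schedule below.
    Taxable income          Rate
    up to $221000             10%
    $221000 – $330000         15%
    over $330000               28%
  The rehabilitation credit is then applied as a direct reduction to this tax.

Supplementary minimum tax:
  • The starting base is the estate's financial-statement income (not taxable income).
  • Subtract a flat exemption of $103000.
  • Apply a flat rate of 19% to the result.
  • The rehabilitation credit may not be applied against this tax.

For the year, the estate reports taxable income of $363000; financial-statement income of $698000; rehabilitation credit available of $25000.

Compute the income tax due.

Supplementary minimum tax:
  Base (financial-statement income): $698000
  Less exemption $103000 → base $595000
  $595000 × 19% = $113050

Regular income tax:
  $221000 × 10% = $22100
  $109000 × 15% = $16350
  $33000 × 28% = $9240
  → $47690
  Less rehabilitation credit $25000 → $22690

$113050 > $22690, so the supplementary minimum tax is the binding amount.

$113050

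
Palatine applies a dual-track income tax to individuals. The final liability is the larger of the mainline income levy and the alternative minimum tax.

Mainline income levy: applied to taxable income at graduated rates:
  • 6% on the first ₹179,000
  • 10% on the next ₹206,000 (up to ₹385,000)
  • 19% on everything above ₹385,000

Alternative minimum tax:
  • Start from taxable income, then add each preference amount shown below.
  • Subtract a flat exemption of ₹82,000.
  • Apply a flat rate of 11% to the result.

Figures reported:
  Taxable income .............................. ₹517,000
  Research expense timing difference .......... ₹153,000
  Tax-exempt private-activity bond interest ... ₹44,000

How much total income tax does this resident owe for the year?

₹69,520

Mainline income levy:
  ₹179,000 × 6% = ₹10,740
  ₹206,000 × 10% = ₹20,600
  ₹132,000 × 19% = ₹25,080
  → ₹56,420

Alternative minimum tax:
  Adjusted income: ₹517,000 + ₹153,000 + ₹44,000 = ₹714,000
  Less exemption ₹82,000 → base ₹632,000
  ₹632,000 × 11% = ₹69,520

₹69,520 > ₹56,420, so the alternative minimum tax is the binding amount.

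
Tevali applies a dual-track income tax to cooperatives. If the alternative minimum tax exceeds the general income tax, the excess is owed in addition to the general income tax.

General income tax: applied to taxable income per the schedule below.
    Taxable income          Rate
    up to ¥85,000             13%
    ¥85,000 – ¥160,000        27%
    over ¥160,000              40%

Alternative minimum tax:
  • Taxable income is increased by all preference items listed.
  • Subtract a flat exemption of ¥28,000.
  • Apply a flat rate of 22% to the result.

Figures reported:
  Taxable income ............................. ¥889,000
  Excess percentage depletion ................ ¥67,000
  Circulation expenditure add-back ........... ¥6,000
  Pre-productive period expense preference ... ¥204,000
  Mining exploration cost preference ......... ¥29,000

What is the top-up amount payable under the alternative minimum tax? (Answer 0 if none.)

¥0

General income tax:
  ¥85,000 × 13% = ¥11,050
  ¥75,000 × 27% = ¥20,250
  ¥729,000 × 40% = ¥291,600
  → ¥322,900

Alternative minimum tax:
  Adjusted income: ¥889,000 + ¥67,000 + ¥6,000 + ¥204,000 + ¥29,000 = ¥1,195,000
  Less exemption ¥28,000 → base ¥1,167,000
  ¥1,167,000 × 22% = ¥256,740

¥256,740 ≤ ¥322,900, so no add-on is due.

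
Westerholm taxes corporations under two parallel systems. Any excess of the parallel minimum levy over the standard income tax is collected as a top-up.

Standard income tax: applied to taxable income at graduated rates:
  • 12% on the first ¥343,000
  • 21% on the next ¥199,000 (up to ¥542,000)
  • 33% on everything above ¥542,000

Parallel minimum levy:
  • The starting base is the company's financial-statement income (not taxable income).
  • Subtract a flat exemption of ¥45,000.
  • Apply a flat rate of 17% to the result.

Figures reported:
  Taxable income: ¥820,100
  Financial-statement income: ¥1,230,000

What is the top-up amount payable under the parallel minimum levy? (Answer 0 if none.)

¥26,727

Standard income tax:
  ¥343,000 × 12% = ¥41,160
  ¥199,000 × 21% = ¥41,790
  ¥278,100 × 33% = ¥91,773
  → ¥174,723

Parallel minimum levy:
  Base (financial-statement income): ¥1,230,000
  Less exemption ¥45,000 → base ¥1,185,000
  ¥1,185,000 × 17% = ¥201,450

Excess of parallel minimum levy over standard income tax: ¥201,450 − ¥174,723 = ¥26,727.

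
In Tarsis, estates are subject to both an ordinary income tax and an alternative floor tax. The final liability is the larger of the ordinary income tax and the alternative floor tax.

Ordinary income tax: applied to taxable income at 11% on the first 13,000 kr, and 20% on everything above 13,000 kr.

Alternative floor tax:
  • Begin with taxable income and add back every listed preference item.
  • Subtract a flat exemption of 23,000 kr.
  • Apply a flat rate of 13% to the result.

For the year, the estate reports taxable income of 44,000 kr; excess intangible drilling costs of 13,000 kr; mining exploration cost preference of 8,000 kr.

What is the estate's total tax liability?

7,630 kr

Ordinary income tax:
  13,000 kr × 11% = 1,430 kr
  31,000 kr × 20% = 6,200 kr
  → 7,630 kr

Alternative floor tax:
  Adjusted income: 44,000 kr + 13,000 kr + 8,000 kr = 65,000 kr
  Less exemption 23,000 kr → base 42,000 kr
  42,000 kr × 13% = 5,460 kr

7,630 kr > 5,460 kr, so the ordinary income tax governs.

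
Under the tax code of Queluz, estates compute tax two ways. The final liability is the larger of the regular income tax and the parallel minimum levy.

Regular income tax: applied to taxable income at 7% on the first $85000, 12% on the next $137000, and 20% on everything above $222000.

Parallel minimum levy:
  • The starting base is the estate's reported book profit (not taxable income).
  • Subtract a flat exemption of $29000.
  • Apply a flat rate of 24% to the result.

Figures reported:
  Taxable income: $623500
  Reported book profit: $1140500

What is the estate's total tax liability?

Regular income tax:
  $85000 × 7% = $5950
  $137000 × 12% = $16440
  $401500 × 20% = $80300
  → $102690

Parallel minimum levy:
  Base (reported book profit): $1140500
  Less exemption $29000 → base $1111500
  $1111500 × 24% = $266760

$266760 > $102690, so the parallel minimum levy is the binding amount.

$266760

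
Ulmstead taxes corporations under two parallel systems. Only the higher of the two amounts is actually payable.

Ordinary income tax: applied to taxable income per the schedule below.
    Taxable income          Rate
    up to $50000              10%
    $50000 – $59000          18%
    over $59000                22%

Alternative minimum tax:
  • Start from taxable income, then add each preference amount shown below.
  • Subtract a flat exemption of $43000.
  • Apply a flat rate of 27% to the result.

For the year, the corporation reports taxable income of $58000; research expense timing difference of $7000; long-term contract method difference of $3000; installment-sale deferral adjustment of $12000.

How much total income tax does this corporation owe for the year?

Ordinary income tax:
  $50000 × 10% = $5000
  $8000 × 18% = $1440
  → $6440

Alternative minimum tax:
  Adjusted income: $58000 + $7000 + $3000 + $12000 = $80000
  Less exemption $43000 → base $37000
  $37000 × 27% = $9990

$9990 > $6440, so the alternative minimum tax is the binding amount.

$9990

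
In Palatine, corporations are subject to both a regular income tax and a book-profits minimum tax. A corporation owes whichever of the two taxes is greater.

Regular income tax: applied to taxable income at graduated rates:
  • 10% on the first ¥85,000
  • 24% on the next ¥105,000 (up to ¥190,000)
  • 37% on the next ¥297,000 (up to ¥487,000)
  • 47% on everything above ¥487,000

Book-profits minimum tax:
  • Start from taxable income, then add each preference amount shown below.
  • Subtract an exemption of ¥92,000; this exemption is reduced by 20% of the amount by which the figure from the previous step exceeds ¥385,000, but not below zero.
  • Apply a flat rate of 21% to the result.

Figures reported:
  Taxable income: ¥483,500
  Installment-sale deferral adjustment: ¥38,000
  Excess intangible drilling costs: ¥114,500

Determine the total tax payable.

¥142,295

Book-profits minimum tax:
  Adjusted income: ¥483,500 + ¥38,000 + ¥114,500 = ¥636,000
  Exemption: ¥92,000 − 20% × (¥636,000 − ¥385,000) = ¥92,000 − ¥50,200 = ¥41,800
  Base: ¥636,000 − ¥41,800 = ¥594,200
  ¥594,200 × 21% = ¥124,782

Regular income tax:
  ¥85,000 × 10% = ¥8,500
  ¥105,000 × 24% = ¥25,200
  ¥293,500 × 37% = ¥108,595
  → ¥142,295

¥142,295 > ¥124,782, so the regular income tax governs.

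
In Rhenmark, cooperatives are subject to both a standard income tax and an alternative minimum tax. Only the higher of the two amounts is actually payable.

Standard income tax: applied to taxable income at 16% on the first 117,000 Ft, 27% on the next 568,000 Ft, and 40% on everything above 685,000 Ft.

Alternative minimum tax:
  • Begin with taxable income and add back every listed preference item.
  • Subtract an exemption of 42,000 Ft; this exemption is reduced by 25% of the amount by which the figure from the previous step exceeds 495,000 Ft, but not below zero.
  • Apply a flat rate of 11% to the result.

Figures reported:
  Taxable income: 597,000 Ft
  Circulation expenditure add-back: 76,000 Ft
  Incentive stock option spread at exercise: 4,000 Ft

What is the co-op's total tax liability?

148,320 Ft

Standard income tax:
  117,000 Ft × 16% = 18,720 Ft
  480,000 Ft × 27% = 129,600 Ft
  → 148,320 Ft

Alternative minimum tax:
  Adjusted income: 597,000 Ft + 76,000 Ft + 4,000 Ft = 677,000 Ft
  Exemption: 25% × (677,000 Ft − 495,000 Ft) = 45,500 Ft ≥ 42,000 Ft, so the exemption is fully phased out
  Base: 677,000 Ft − 0 Ft = 677,000 Ft
  677,000 Ft × 11% = 74,470 Ft

148,320 Ft > 74,470 Ft, so the standard income tax governs.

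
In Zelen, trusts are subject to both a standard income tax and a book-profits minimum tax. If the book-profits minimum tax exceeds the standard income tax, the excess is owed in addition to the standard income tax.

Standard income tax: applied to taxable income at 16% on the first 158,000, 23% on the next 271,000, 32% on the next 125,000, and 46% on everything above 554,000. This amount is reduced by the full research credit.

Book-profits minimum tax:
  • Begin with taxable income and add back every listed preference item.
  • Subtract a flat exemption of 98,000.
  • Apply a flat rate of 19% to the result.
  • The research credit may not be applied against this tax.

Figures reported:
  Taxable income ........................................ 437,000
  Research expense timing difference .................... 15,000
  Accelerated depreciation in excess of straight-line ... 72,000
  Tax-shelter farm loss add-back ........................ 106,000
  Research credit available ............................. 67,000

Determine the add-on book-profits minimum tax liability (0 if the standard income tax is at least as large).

Standard income tax:
  158,000 × 16% = 25,280
  271,000 × 23% = 62,330
  8,000 × 32% = 2,560
  → 90,170
  Less research credit 67,000 → 23,170

Book-profits minimum tax:
  Adjusted income: 437,000 + 15,000 + 72,000 + 106,000 = 630,000
  Less exemption 98,000 → base 532,000
  532,000 × 19% = 101,080

Excess of book-profits minimum tax over standard income tax: 101,080 − 23,170 = 77,910.

77,910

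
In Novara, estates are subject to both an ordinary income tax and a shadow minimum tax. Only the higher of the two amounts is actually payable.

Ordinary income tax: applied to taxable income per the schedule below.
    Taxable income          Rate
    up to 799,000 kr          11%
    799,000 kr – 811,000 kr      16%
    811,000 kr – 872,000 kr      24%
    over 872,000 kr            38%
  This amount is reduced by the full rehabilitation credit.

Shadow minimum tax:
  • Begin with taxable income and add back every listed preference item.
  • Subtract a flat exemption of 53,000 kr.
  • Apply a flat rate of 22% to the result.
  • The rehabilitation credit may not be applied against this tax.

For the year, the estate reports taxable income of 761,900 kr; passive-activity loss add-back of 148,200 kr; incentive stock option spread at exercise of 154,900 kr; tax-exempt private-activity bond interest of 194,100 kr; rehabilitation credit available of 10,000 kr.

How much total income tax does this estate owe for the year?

Ordinary income tax:
  761,900 kr × 11% = 83,809 kr
  Less rehabilitation credit 10,000 kr → 73,809 kr

Shadow minimum tax:
  Adjusted income: 761,900 kr + 148,200 kr + 154,900 kr + 194,100 kr = 1,259,100 kr
  Less exemption 53,000 kr → base 1,206,100 kr
  1,206,100 kr × 22% = 265,342 kr

265,342 kr > 73,809 kr, so the shadow minimum tax is the binding amount.

265,342 kr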